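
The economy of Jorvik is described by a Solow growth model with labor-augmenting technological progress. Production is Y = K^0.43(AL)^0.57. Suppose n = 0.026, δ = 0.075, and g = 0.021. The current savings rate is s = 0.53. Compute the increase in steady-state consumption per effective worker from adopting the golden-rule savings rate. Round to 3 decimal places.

Break-even investment rate: n + g + δ = 0.026 + 0.021 + 0.075 = 0.122.
Current steady state (s = 0.53): k* = (0.53/0.122)^(1/0.57) ≈ 13.1568, y* = 13.1568^0.43 ≈ 3.0286, c* = (1−0.53)·3.0286 ≈ 1.4234.
At the golden rule the marginal product of capital equals n+g+δ: 0.43·k^(0.43−1) = 0.122. Solving, k_gold = (0.43/0.122)^(1/0.57) ≈ 9.1167.
y_gold = 9.1167^0.43 ≈ 2.5866, c_gold = y_gold − 0.122·k_gold ≈ 1.4744.
Gain: Δc = 1.4744 − 1.4234 ≈ 0.0509.

Δc ≈ 0.051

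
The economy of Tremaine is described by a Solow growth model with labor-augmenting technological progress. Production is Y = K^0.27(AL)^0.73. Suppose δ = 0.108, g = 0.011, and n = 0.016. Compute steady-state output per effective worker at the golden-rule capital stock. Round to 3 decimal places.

The effective depreciation rate is n + g + δ = 0.016 + 0.011 + 0.108 = 0.135.
Maximizing c = f(k) − (n+g+δ)·k gives f'(k) = n+g+δ, i.e. 0.27·k^(0.27−1) = 0.135, so k_gold = (0.27/0.135)^(1/0.73) ≈ 2.5845.
Output: y_gold = k_gold^0.27 = 2.5845^0.27 ≈ 1.2922.

y_gold ≈ 1.292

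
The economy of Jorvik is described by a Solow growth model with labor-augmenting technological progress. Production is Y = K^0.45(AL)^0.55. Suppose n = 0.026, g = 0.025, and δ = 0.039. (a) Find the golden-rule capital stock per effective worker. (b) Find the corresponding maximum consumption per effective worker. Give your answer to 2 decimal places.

(a) k_gold ≈ 18.66; (b) c_gold ≈ 2.05

The effective depreciation rate is n + g + δ = 0.026 + 0.025 + 0.039 = 0.09.
Golden rule sets MPK = n+g+δ: 0.45·k^(0.45−1) = 0.09, so k_gold = (0.45/0.09)^(1/0.55) ≈ 18.6575.
y_gold = 18.6575^0.45 ≈ 3.7315; c_gold = y_gold − 0.09·k_gold ≈ 2.0523.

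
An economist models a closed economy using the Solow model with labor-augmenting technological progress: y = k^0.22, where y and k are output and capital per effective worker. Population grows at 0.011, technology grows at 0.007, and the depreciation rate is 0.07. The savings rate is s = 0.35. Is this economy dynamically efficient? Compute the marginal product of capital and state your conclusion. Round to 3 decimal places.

dynamically inefficient; MPK ≈ 0.055

n + g + δ = 0.011 + 0.007 + 0.07 = 0.088.
Steady-state k*: s·k^0.22 = 0.088·k gives k* = (0.35/0.088)^(1/0.78) ≈ 5.8708.
MPK = 0.22·5.8708^(-0.78) ≈ 0.0553.
MPK < n+g+δ = 0.088, so the economy is dynamically inefficient (over-saving).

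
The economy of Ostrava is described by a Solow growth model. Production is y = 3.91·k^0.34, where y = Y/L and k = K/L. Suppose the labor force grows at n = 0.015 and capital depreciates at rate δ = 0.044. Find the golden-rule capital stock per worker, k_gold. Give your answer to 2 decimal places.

Break-even investment rate: n + δ = 0.015 + 0.044 = 0.059.
At the golden rule the marginal product of capital equals n+δ: 0.34·3.91·k^(0.34−1) = 0.059. Solving, k_gold = (0.34·3.91/0.059)^(1/0.66) ≈ 112.1250.

k_gold ≈ 112.13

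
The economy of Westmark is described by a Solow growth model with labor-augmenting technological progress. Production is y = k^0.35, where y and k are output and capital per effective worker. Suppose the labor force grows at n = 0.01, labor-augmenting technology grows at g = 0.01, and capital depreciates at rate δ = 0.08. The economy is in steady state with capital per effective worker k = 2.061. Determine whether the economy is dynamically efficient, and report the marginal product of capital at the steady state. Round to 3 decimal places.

dynamically efficient; MPK ≈ 0.219

Capital per effective worker breaks even when investment replaces (n + g + δ)·k; here n + g + δ = 0.1.
MPK = 0.35·k^(0.35−1) = 0.35·2.061^(-0.65) ≈ 0.2187.
MPK > 0.1, so the economy is dynamically efficient (under-saving).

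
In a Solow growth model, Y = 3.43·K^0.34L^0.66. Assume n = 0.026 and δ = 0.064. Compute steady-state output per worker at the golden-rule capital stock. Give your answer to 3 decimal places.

The effective depreciation rate is n + δ = 0.026 + 0.064 = 0.09.
Maximizing c = f(k) − (n+δ)·k gives f'(k) = n+δ, i.e. 0.34·3.43·k^(0.34−1) = 0.09, so k_gold = (0.34·3.43/0.09)^(1/0.66) ≈ 48.4900.
Output: y_gold = 3.43·k_gold^0.34 = 3.43·48.4900^0.34 ≈ 12.8356.

y_gold ≈ 12.836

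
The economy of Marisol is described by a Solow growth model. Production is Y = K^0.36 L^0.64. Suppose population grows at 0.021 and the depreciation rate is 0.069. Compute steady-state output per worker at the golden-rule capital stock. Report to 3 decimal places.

n + δ = 0.021 + 0.069 = 0.09.
Maximizing c = f(k) − (n+δ)·k gives f'(k) = n+δ, i.e. 0.36·k^(0.36−1) = 0.09, so k_gold = (0.36/0.09)^(1/0.64) ≈ 8.7241.
Output: y_gold = k_gold^0.36 = 8.7241^0.36 ≈ 2.1810.

y_gold ≈ 2.181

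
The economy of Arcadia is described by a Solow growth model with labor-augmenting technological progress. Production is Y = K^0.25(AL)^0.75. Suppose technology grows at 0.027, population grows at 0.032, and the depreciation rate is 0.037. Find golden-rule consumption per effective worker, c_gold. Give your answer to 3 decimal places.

Break-even investment rate: n + g + δ = 0.032 + 0.027 + 0.037 = 0.096.
Setting f'(k) = n+g+δ gives 0.25·k^(0.25−1) = 0.096, hence k_gold = (0.25/0.096)^(1/0.75) ≈ 3.5828.
y_gold = 3.5828^0.25 ≈ 1.3758.
c_gold = y_gold − (n+g+δ)·k_gold = 1.3758 − 0.096·3.5828 ≈ 1.0319.

c_gold ≈ 1.032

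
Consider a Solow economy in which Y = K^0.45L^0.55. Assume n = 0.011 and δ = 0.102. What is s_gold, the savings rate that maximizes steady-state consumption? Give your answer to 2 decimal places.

Break-even investment rate: n + δ = 0.011 + 0.102 = 0.113.
At the golden rule MPK = n+δ, and in any Cobb-Douglas steady state s = (n+δ)·k/y = MPK·k/y = capital's share 0.45.

s_gold = 0.45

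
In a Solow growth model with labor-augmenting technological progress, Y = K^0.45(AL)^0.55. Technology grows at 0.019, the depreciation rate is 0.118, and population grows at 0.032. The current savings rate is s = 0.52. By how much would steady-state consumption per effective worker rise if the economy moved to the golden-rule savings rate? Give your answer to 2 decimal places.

n + g + δ = 0.032 + 0.019 + 0.118 = 0.169.
Current steady state (s = 0.52): k* = (0.52/0.169)^(1/0.55) ≈ 7.7176, y* = 7.7176^0.45 ≈ 2.5082, c* = (1−0.52)·2.5082 ≈ 1.2040.
Maximizing c = f(k) − (n+g+δ)·k gives f'(k) = n+g+δ, i.e. 0.45·k^(0.45−1) = 0.169, so k_gold = (0.45/0.169)^(1/0.55) ≈ 5.9336.
y_gold = 5.9336^0.45 ≈ 2.2284, c_gold = y_gold − 0.169·k_gold ≈ 1.2256.
Gain: Δc = 1.2256 − 1.2040 ≈ 0.0217.

Δc ≈ 0.02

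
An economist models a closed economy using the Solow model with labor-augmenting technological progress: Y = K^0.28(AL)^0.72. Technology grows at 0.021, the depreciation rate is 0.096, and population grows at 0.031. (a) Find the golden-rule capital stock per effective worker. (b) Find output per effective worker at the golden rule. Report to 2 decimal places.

(a) k_gold ≈ 2.42; (b) y_gold ≈ 1.28

Capital per effective worker breaks even when investment replaces (n + g + δ)·k; here n + g + δ = 0.148.
Setting f'(k) = n+g+δ gives 0.28·k^(0.28−1) = 0.148, hence k_gold = (0.28/0.148)^(1/0.72) ≈ 2.4243.
y_gold = 2.4243^0.28 ≈ 1.2814.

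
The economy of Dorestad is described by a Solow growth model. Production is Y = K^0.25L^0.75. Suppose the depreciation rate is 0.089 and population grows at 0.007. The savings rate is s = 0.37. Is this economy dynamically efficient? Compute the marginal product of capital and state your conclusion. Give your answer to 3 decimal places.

dynamically inefficient; MPK ≈ 0.065

The effective depreciation rate is n + δ = 0.007 + 0.089 = 0.096.
Steady-state k*: s·k^0.25 = 0.096·k gives k* = (0.37/0.096)^(1/0.75) ≈ 6.0428.
MPK = 0.25·6.0428^(-0.75) ≈ 0.0649.
MPK < n+δ = 0.096, so the economy is dynamically inefficient (over-saving).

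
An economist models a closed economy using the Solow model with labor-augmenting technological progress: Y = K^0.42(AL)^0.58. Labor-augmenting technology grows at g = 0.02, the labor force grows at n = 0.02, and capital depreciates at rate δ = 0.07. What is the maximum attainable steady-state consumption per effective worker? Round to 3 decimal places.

c_gold ≈ 1.530

Break-even investment rate: n + g + δ = 0.02 + 0.02 + 0.07 = 0.11.
Maximizing c = f(k) − (n+g+δ)·k gives f'(k) = n+g+δ, i.e. 0.42·k^(0.42−1) = 0.11, so k_gold = (0.42/0.11)^(1/0.58) ≈ 10.0740.
y_gold = 10.0740^0.42 ≈ 2.6384.
c_gold = y_gold − (n+g+δ)·k_gold = 2.6384 − 0.11·10.0740 ≈ 1.5303.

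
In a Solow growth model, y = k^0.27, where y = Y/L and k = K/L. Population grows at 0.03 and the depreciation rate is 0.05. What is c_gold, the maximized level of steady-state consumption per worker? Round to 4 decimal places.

c_gold ≈ 1.1448

The effective depreciation rate is n + δ = 0.03 + 0.05 = 0.08.
Golden rule sets MPK = n+δ: 0.27·k^(0.27−1) = 0.08, so k_gold = (0.27/0.08)^(1/0.73) ≈ 5.2925.
y_gold = 5.2925^0.27 ≈ 1.5682.
c_gold = y_gold − (n+δ)·k_gold = 1.5682 − 0.08·5.2925 ≈ 1.1448.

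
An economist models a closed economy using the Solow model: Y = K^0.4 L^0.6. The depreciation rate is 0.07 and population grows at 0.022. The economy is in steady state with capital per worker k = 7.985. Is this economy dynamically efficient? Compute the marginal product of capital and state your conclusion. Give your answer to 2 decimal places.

dynamically efficient; MPK ≈ 0.11

n + δ = 0.022 + 0.07 = 0.092.
MPK = 0.4·k^(0.4−1) = 0.4·7.985^(-0.6) ≈ 0.1150.
MPK > 0.092, so the economy is dynamically efficient (under-saving).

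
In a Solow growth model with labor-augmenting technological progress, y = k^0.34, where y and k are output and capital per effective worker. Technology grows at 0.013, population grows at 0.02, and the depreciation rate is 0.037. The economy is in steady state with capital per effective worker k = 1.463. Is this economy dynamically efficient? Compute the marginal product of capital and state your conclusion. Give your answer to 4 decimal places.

The effective depreciation rate is n + g + δ = 0.02 + 0.013 + 0.037 = 0.07.
MPK = 0.34·k^(0.34−1) = 0.34·1.463^(-0.66) ≈ 0.2645.
MPK > 0.07, so the economy is dynamically efficient (under-saving).

dynamically efficient; MPK ≈ 0.2645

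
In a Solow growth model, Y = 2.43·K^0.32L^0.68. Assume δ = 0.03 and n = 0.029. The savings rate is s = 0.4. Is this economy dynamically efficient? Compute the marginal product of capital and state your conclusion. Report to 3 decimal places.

dynamically inefficient; MPK ≈ 0.047

Capital per worker breaks even when investment replaces (n + δ)·k; here n + δ = 0.059.
Steady-state k*: s·A·k^0.32 = 0.059·k gives k* = (0.4·2.43/0.059)^(1/0.68) ≈ 61.5790.
MPK = 0.32·2.43·61.5790^(-0.68) ≈ 0.0472.
MPK < n+δ = 0.059, so the economy is dynamically inefficient (over-saving).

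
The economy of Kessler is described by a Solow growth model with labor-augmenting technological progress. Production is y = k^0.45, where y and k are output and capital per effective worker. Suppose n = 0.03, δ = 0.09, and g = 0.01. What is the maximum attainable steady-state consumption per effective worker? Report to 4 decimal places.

c_gold ≈ 1.5191

Capital per effective worker breaks even when investment replaces (n + g + δ)·k; here n + g + δ = 0.13.
Golden rule sets MPK = n+g+δ: 0.45·k^(0.45−1) = 0.13, so k_gold = (0.45/0.13)^(1/0.55) ≈ 9.5607.
y_gold = 9.5607^0.45 ≈ 2.7620.
c_gold = y_gold − (n+g+δ)·k_gold = 2.7620 − 0.13·9.5607 ≈ 1.5191.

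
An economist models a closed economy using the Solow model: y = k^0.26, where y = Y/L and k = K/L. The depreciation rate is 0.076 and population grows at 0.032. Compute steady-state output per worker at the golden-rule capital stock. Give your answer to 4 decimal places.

y_gold ≈ 1.3616

n + δ = 0.032 + 0.076 = 0.108.
At the golden rule the marginal product of capital equals n+δ: 0.26·k^(0.26−1) = 0.108. Solving, k_gold = (0.26/0.108)^(1/0.74) ≈ 3.2780.
Output: y_gold = k_gold^0.26 = 3.2780^0.26 ≈ 1.3616.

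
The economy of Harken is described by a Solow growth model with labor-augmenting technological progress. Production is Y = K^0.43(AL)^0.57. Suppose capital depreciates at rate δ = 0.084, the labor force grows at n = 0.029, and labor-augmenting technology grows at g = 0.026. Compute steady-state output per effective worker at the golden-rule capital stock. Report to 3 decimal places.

y_gold ≈ 2.344

n + g + δ = 0.029 + 0.026 + 0.084 = 0.139.
Maximizing c = f(k) − (n+g+δ)·k gives f'(k) = n+g+δ, i.e. 0.43·k^(0.43−1) = 0.139, so k_gold = (0.43/0.139)^(1/0.57) ≈ 7.2518.
Output: y_gold = k_gold^0.43 = 7.2518^0.43 ≈ 2.3442.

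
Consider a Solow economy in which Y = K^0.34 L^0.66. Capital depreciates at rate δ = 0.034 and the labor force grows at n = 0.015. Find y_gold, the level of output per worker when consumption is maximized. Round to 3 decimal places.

y_gold ≈ 2.713

n + δ = 0.015 + 0.034 = 0.049.
At the golden rule the marginal product of capital equals n+δ: 0.34·k^(0.34−1) = 0.049. Solving, k_gold = (0.34/0.049)^(1/0.66) ≈ 18.8222.
Output: y_gold = k_gold^0.34 = 18.8222^0.34 ≈ 2.7126.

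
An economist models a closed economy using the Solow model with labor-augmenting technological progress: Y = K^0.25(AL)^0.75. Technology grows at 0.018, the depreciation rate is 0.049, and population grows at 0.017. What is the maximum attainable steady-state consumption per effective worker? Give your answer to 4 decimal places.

c_gold ≈ 1.0788

The effective depreciation rate is n + g + δ = 0.017 + 0.018 + 0.049 = 0.084.
Maximizing c = f(k) − (n+g+δ)·k gives f'(k) = n+g+δ, i.e. 0.25·k^(0.25−1) = 0.084, so k_gold = (0.25/0.084)^(1/0.75) ≈ 4.2810.
y_gold = 4.2810^0.25 ≈ 1.4384.
c_gold = y_gold − (n+g+δ)·k_gold = 1.4384 − 0.084·4.2810 ≈ 1.0788.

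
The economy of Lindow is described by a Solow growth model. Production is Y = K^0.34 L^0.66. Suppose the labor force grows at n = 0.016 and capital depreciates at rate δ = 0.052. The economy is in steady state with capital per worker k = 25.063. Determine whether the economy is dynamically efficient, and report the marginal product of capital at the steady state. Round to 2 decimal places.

dynamically inefficient; MPK ≈ 0.04

The effective depreciation rate is n + δ = 0.016 + 0.052 = 0.068.
MPK = 0.34·k^(0.34−1) = 0.34·25.063^(-0.66) ≈ 0.0406.
MPK < 0.068, so the economy is dynamically inefficient (over-saving).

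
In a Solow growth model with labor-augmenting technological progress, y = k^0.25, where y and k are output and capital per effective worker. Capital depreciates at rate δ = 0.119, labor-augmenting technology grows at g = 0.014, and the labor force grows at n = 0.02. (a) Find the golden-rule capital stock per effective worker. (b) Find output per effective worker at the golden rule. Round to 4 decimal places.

Break-even investment rate: n + g + δ = 0.02 + 0.014 + 0.119 = 0.153.
Golden rule sets MPK = n+g+δ: 0.25·k^(0.25−1) = 0.153, so k_gold = (0.25/0.153)^(1/0.75) ≈ 1.9246.
y_gold = 1.9246^0.25 ≈ 1.1778.

(a) k_gold ≈ 1.9246; (b) y_gold ≈ 1.1778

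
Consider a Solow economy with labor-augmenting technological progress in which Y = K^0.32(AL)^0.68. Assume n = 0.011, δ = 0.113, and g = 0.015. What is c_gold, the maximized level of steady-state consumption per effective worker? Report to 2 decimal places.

c_gold ≈ 1.01

The effective depreciation rate is n + g + δ = 0.011 + 0.015 + 0.113 = 0.139.
At the golden rule the marginal product of capital equals n+g+δ: 0.32·k^(0.32−1) = 0.139. Solving, k_gold = (0.32/0.139)^(1/0.68) ≈ 3.4084.
y_gold = 3.4084^0.32 ≈ 1.4805.
c_gold = y_gold − (n+g+δ)·k_gold = 1.4805 − 0.139·3.4084 ≈ 1.0068.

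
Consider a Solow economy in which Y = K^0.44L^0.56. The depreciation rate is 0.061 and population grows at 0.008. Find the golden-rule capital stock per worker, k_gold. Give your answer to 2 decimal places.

The effective depreciation rate is n + δ = 0.008 + 0.061 = 0.069.
At the golden rule the marginal product of capital equals n+δ: 0.44·k^(0.44−1) = 0.069. Solving, k_gold = (0.44/0.069)^(1/0.56) ≈ 27.3396.

k_gold ≈ 27.34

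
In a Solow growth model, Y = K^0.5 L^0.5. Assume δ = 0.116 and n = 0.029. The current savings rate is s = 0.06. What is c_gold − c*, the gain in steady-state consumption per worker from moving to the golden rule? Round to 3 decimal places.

Δc ≈ 1.335

n + δ = 0.029 + 0.116 = 0.145.
Current steady state (s = 0.06): k* = (0.06/0.145)^(1/0.5) ≈ 0.1712, y* = 0.1712^0.5 ≈ 0.4138, c* = (1−0.06)·0.4138 ≈ 0.3890.
At the golden rule the marginal product of capital equals n+δ: 0.5·k^(0.5−1) = 0.145. Solving, k_gold = (0.5/0.145)^(1/0.5) ≈ 11.8906.
y_gold = 11.8906^0.5 ≈ 3.4483, c_gold = y_gold − 0.145·k_gold ≈ 1.7241.
Gain: Δc = 1.7241 − 0.3890 ≈ 1.3352.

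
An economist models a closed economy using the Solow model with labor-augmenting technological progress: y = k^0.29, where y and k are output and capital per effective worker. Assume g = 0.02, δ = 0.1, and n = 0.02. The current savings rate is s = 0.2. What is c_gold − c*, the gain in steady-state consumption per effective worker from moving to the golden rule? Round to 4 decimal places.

Δc ≈ 0.0305

The effective depreciation rate is n + g + δ = 0.02 + 0.02 + 0.1 = 0.14.
Current steady state (s = 0.2): k* = (0.2/0.14)^(1/0.71) ≈ 1.6526, y* = 1.6526^0.29 ≈ 1.1568, c* = (1−0.2)·1.1568 ≈ 0.9255.
At the golden rule the marginal product of capital equals n+g+δ: 0.29·k^(0.29−1) = 0.14. Solving, k_gold = (0.29/0.14)^(1/0.71) ≈ 2.7890.
y_gold = 2.7890^0.29 ≈ 1.3464, c_gold = y_gold − 0.14·k_gold ≈ 0.9560.
Gain: Δc = 0.9560 − 0.9255 ≈ 0.0305.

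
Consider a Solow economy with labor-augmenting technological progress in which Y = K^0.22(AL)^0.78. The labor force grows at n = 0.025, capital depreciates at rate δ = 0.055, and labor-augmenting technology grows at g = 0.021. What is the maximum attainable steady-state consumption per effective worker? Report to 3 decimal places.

Break-even investment rate: n + g + δ = 0.025 + 0.021 + 0.055 = 0.101.
Maximizing c = f(k) − (n+g+δ)·k gives f'(k) = n+g+δ, i.e. 0.22·k^(0.22−1) = 0.101, so k_gold = (0.22/0.101)^(1/0.78) ≈ 2.7131.
y_gold = 2.7131^0.22 ≈ 1.2456.
c_gold = y_gold − (n+g+δ)·k_gold = 1.2456 − 0.101·2.7131 ≈ 0.9715.

c_gold ≈ 0.972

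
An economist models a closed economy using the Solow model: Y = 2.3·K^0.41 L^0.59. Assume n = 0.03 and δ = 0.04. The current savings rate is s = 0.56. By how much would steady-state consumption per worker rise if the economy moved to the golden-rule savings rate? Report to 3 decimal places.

n + δ = 0.03 + 0.04 = 0.07.
Current steady state (s = 0.56): k* = (0.56·2.3/0.07)^(1/0.59) ≈ 139.2384, y* = 2.3·139.2384^0.41 ≈ 17.4048, c* = (1−0.56)·17.4048 ≈ 7.6581.
Golden rule sets MPK = n+δ: 0.41·2.3·k^(0.41−1) = 0.07, so k_gold = (0.41·2.3/0.07)^(1/0.59) ≈ 82.0844.
y_gold = 2.3·82.0844^0.41 ≈ 14.0144, c_gold = y_gold − 0.07·k_gold ≈ 8.2685.
Gain: Δc = 8.2685 − 7.6581 ≈ 0.6104.

Δc ≈ 0.610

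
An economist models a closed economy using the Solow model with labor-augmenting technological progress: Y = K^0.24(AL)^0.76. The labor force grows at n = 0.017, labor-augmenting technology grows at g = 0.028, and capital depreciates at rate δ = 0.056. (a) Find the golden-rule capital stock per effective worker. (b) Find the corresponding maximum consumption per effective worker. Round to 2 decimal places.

(a) k_gold ≈ 3.12; (b) c_gold ≈ 1.00

n + g + δ = 0.017 + 0.028 + 0.056 = 0.101.
Setting f'(k) = n+g+δ gives 0.24·k^(0.24−1) = 0.101, hence k_gold = (0.24/0.101)^(1/0.76) ≈ 3.1231.
y_gold = 3.1231^0.24 ≈ 1.3143; c_gold = y_gold − 0.101·k_gold ≈ 0.9989.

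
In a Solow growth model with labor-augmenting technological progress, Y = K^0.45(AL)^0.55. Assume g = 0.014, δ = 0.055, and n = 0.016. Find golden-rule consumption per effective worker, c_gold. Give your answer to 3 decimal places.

n + g + δ = 0.016 + 0.014 + 0.055 = 0.085.
Maximizing c = f(k) − (n+g+δ)·k gives f'(k) = n+g+δ, i.e. 0.45·k^(0.45−1) = 0.085, so k_gold = (0.45/0.085)^(1/0.55) ≈ 20.7009.
y_gold = 20.7009^0.45 ≈ 3.9102.
c_gold = y_gold − (n+g+δ)·k_gold = 3.9102 − 0.085·20.7009 ≈ 2.1506.

c_gold ≈ 2.151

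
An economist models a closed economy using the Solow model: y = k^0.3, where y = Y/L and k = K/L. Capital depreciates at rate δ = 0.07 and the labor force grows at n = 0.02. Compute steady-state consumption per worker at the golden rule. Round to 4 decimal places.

Capital per worker breaks even when investment replaces (n + δ)·k; here n + δ = 0.09.
Maximizing c = f(k) − (n+δ)·k gives f'(k) = n+δ, i.e. 0.3·k^(0.3−1) = 0.09, so k_gold = (0.3/0.09)^(1/0.7) ≈ 5.5843.
y_gold = 5.5843^0.3 ≈ 1.6753.
c_gold = y_gold − (n+δ)·k_gold = 1.6753 − 0.09·5.5843 ≈ 1.1727.

c_gold ≈ 1.1727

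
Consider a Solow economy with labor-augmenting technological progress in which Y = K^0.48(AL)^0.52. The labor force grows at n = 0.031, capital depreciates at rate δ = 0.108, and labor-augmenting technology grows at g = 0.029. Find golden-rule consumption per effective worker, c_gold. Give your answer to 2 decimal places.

Capital per effective worker breaks even when investment replaces (n + g + δ)·k; here n + g + δ = 0.168.
At the golden rule the marginal product of capital equals n+g+δ: 0.48·k^(0.48−1) = 0.168. Solving, k_gold = (0.48/0.168)^(1/0.52) ≈ 7.5300.
y_gold = 7.5300^0.48 ≈ 2.6355.
c_gold = y_gold − (n+g+δ)·k_gold = 2.6355 − 0.168·7.5300 ≈ 1.3705.

c_gold ≈ 1.37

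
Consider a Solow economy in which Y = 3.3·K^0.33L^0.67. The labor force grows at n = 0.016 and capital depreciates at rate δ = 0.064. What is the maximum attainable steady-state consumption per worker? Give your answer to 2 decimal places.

c_gold ≈ 8.00

Capital per worker breaks even when investment replaces (n + δ)·k; here n + δ = 0.08.
At the golden rule the marginal product of capital equals n+δ: 0.33·3.3·k^(0.33−1) = 0.08. Solving, k_gold = (0.33·3.3/0.08)^(1/0.67) ≈ 49.2544.
y_gold = 3.3·49.2544^0.33 ≈ 11.9404.
c_gold = y_gold − (n+δ)·k_gold = 11.9404 − 0.08·49.2544 ≈ 8.0001.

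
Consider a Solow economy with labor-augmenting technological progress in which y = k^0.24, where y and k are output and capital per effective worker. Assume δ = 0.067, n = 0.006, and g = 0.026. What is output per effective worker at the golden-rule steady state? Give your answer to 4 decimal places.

n + g + δ = 0.006 + 0.026 + 0.067 = 0.099.
Golden rule sets MPK = n+g+δ: 0.24·k^(0.24−1) = 0.099, so k_gold = (0.24/0.099)^(1/0.76) ≈ 3.2064.
Output: y_gold = k_gold^0.24 = 3.2064^0.24 ≈ 1.3227.

y_gold ≈ 1.3227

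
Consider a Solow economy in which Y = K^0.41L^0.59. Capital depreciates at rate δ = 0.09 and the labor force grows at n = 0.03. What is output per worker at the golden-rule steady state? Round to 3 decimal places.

y_gold ≈ 2.349

The effective depreciation rate is n + δ = 0.03 + 0.09 = 0.12.
Golden rule sets MPK = n+δ: 0.41·k^(0.41−1) = 0.12, so k_gold = (0.41/0.12)^(1/0.59) ≈ 8.0244.
Output: y_gold = k_gold^0.41 = 8.0244^0.41 ≈ 2.3486.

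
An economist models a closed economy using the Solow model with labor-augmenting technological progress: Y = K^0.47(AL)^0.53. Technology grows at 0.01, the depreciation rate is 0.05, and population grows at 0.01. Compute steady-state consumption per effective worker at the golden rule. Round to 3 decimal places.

The effective depreciation rate is n + g + δ = 0.01 + 0.01 + 0.05 = 0.07.
Setting f'(k) = n+g+δ gives 0.47·k^(0.47−1) = 0.07, hence k_gold = (0.47/0.07)^(1/0.53) ≈ 36.3393.
y_gold = 36.3393^0.47 ≈ 5.4122.
c_gold = y_gold − (n+g+δ)·k_gold = 5.4122 − 0.07·36.3393 ≈ 2.8685.

c_gold ≈ 2.868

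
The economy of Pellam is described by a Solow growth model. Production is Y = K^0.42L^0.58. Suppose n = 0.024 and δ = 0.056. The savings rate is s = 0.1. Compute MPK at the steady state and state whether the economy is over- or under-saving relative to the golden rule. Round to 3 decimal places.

under-saving; MPK ≈ 0.336

The effective depreciation rate is n + δ = 0.024 + 0.056 = 0.08.
Steady-state k*: s·k^0.42 = 0.08·k gives k* = (0.1/0.08)^(1/0.58) ≈ 1.4692.
MPK = 0.42·1.4692^(-0.58) ≈ 0.3360.
MPK > n+δ = 0.08, so the economy is dynamically efficient (under-saving).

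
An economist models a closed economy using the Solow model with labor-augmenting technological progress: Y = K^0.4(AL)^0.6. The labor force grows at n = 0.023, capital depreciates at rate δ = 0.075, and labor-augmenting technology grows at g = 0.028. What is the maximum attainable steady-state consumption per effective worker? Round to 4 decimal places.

c_gold ≈ 1.2960

Break-even investment rate: n + g + δ = 0.023 + 0.028 + 0.075 = 0.126.
Setting f'(k) = n+g+δ gives 0.4·k^(0.4−1) = 0.126, hence k_gold = (0.4/0.126)^(1/0.6) ≈ 6.8572.
y_gold = 6.8572^0.4 ≈ 2.1600.
c_gold = y_gold − (n+g+δ)·k_gold = 2.1600 − 0.126·6.8572 ≈ 1.2960.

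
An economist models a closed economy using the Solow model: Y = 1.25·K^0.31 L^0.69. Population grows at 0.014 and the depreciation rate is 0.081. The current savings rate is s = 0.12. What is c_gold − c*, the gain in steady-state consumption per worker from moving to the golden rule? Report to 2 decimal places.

The effective depreciation rate is n + δ = 0.014 + 0.081 = 0.095.
Current steady state (s = 0.12): k* = (0.12·1.25/0.095)^(1/0.69) ≈ 1.9386, y* = 1.25·1.9386^0.31 ≈ 1.5347, c* = (1−0.12)·1.5347 ≈ 1.3506.
Golden rule sets MPK = n+δ: 0.31·1.25·k^(0.31−1) = 0.095, so k_gold = (0.31·1.25/0.095)^(1/0.69) ≈ 7.6710.
y_gold = 1.25·7.6710^0.31 ≈ 2.3508, c_gold = y_gold − 0.095·k_gold ≈ 1.6220.
Gain: Δc = 1.6220 − 1.3506 ≈ 0.2715.

Δc ≈ 0.27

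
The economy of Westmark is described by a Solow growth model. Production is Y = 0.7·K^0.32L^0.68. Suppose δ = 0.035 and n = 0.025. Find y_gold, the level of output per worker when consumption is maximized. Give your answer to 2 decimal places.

n + δ = 0.025 + 0.035 = 0.06.
At the golden rule the marginal product of capital equals n+δ: 0.32·0.7·k^(0.32−1) = 0.06. Solving, k_gold = (0.32·0.7/0.06)^(1/0.68) ≈ 6.9393.
Output: y_gold = 0.7·k_gold^0.32 = 0.7·6.9393^0.32 ≈ 1.3011.

y_gold ≈ 1.30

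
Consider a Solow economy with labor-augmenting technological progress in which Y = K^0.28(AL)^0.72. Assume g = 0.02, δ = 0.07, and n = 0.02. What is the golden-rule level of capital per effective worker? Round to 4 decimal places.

Break-even investment rate: n + g + δ = 0.02 + 0.02 + 0.07 = 0.11.
Setting f'(k) = n+g+δ gives 0.28·k^(0.28−1) = 0.11, hence k_gold = (0.28/0.11)^(1/0.72) ≈ 3.6607.

k_gold ≈ 3.6607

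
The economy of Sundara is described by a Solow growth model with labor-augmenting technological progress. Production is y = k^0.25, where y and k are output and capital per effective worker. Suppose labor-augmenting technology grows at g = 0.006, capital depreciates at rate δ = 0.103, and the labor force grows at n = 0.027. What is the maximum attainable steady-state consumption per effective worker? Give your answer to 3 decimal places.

The effective depreciation rate is n + g + δ = 0.027 + 0.006 + 0.103 = 0.136.
Maximizing c = f(k) − (n+g+δ)·k gives f'(k) = n+g+δ, i.e. 0.25·k^(0.25−1) = 0.136, so k_gold = (0.25/0.136)^(1/0.75) ≈ 2.2518.
y_gold = 2.2518^0.25 ≈ 1.2250.
c_gold = y_gold − (n+g+δ)·k_gold = 1.2250 − 0.136·2.2518 ≈ 0.9187.

c_gold ≈ 0.919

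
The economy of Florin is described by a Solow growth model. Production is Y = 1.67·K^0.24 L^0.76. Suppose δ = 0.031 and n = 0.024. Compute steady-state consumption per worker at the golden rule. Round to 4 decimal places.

Capital per worker breaks even when investment replaces (n + δ)·k; here n + δ = 0.055.
At the golden rule the marginal product of capital equals n+δ: 0.24·1.67·k^(0.24−1) = 0.055. Solving, k_gold = (0.24·1.67/0.055)^(1/0.76) ≈ 13.6444.
y_gold = 1.67·13.6444^0.24 ≈ 3.1268.
c_gold = y_gold − (n+δ)·k_gold = 3.1268 − 0.055·13.6444 ≈ 2.3764.

c_gold ≈ 2.3764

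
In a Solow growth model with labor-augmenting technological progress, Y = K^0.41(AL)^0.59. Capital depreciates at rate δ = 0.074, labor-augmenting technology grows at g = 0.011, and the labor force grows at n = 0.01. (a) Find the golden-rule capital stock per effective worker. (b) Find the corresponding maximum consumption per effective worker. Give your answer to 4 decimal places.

n + g + δ = 0.01 + 0.011 + 0.074 = 0.095.
At the golden rule the marginal product of capital equals n+g+δ: 0.41·k^(0.41−1) = 0.095. Solving, k_gold = (0.41/0.095)^(1/0.59) ≈ 11.9227.
y_gold = 11.9227^0.41 ≈ 2.7626; c_gold = y_gold − 0.095·k_gold ≈ 1.6299.

(a) k_gold ≈ 11.9227; (b) c_gold ≈ 1.6299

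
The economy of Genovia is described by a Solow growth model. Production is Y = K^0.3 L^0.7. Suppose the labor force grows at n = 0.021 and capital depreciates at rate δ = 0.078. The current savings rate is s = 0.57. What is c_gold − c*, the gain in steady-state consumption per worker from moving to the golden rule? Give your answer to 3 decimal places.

The effective depreciation rate is n + δ = 0.021 + 0.078 = 0.099.
Current steady state (s = 0.57): k* = (0.57/0.099)^(1/0.7) ≈ 12.1915, y* = 12.1915^0.3 ≈ 2.1175, c* = (1−0.57)·2.1175 ≈ 0.9105.
Maximizing c = f(k) − (n+δ)·k gives f'(k) = n+δ, i.e. 0.3·k^(0.3−1) = 0.099, so k_gold = (0.3/0.099)^(1/0.7) ≈ 4.8735.
y_gold = 4.8735^0.3 ≈ 1.6082, c_gold = y_gold − 0.099·k_gold ≈ 1.1258.
Gain: Δc = 1.1258 − 0.9105 ≈ 0.2153.

Δc ≈ 0.215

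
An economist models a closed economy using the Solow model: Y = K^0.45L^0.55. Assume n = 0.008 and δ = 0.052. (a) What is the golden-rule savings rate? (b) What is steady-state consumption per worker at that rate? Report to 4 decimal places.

The effective depreciation rate is n + δ = 0.008 + 0.052 = 0.06.
For Cobb-Douglas, s_gold equals capital's share: s_gold = 0.45.
Setting f'(k) = n+δ gives 0.45·k^(0.45−1) = 0.06, hence k_gold = (0.45/0.06)^(1/0.55) ≈ 38.9960.
y_gold = 38.9960^0.45 ≈ 5.1995; c_gold = (1−0.45)·y_gold ≈ 2.8597.

(a) s_gold = 0.4500; (b) c_gold ≈ 2.8597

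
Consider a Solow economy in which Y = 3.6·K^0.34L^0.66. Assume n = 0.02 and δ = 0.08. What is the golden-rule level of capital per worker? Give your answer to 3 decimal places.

Capital per worker breaks even when investment replaces (n + δ)·k; here n + δ = 0.1.
At the golden rule the marginal product of capital equals n+δ: 0.34·3.6·k^(0.34−1) = 0.1. Solving, k_gold = (0.34·3.6/0.1)^(1/0.66) ≈ 44.4789.

k_gold ≈ 44.479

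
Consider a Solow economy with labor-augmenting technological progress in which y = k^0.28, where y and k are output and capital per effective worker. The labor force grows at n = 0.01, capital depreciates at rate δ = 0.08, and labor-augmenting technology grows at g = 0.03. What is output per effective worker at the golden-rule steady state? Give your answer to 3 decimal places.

y_gold ≈ 1.390

Break-even investment rate: n + g + δ = 0.01 + 0.03 + 0.08 = 0.12.
Maximizing c = f(k) − (n+g+δ)·k gives f'(k) = n+g+δ, i.e. 0.28·k^(0.28−1) = 0.12, so k_gold = (0.28/0.12)^(1/0.72) ≈ 3.2440.
Output: y_gold = k_gold^0.28 = 3.2440^0.28 ≈ 1.3903.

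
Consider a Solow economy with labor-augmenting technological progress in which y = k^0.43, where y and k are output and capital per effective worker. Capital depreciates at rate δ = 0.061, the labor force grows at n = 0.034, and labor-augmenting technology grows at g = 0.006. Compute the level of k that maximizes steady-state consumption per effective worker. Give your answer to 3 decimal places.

k_gold ≈ 12.699

n + g + δ = 0.034 + 0.006 + 0.061 = 0.101.
At the golden rule the marginal product of capital equals n+g+δ: 0.43·k^(0.43−1) = 0.101. Solving, k_gold = (0.43/0.101)^(1/0.57) ≈ 12.6989.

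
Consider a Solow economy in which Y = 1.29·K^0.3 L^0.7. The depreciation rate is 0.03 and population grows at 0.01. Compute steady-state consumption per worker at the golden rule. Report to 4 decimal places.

c_gold ≈ 2.3884

Capital per worker breaks even when investment replaces (n + δ)·k; here n + δ = 0.04.
Golden rule sets MPK = n+δ: 0.3·1.29·k^(0.3−1) = 0.04, so k_gold = (0.3·1.29/0.04)^(1/0.7) ≈ 25.5901.
y_gold = 1.29·25.5901^0.3 ≈ 3.4120.
c_gold = y_gold − (n+δ)·k_gold = 3.4120 − 0.04·25.5901 ≈ 2.3884.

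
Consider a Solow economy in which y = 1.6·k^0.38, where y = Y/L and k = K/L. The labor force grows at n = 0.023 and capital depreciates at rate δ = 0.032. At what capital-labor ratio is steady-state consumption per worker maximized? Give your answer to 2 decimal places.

k_gold ≈ 48.21

The effective depreciation rate is n + δ = 0.023 + 0.032 = 0.055.
Golden rule sets MPK = n+δ: 0.38·1.6·k^(0.38−1) = 0.055, so k_gold = (0.38·1.6/0.055)^(1/0.62) ≈ 48.2093.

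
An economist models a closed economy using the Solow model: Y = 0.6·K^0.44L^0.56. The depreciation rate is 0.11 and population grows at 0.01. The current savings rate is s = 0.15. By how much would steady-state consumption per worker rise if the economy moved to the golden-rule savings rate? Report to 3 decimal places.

Δc ≈ 0.217

Capital per worker breaks even when investment replaces (n + δ)·k; here n + δ = 0.12.
Current steady state (s = 0.15): k* = (0.15·0.6/0.12)^(1/0.56) ≈ 0.5983, y* = 0.6·0.5983^0.44 ≈ 0.4786, c* = (1−0.15)·0.4786 ≈ 0.4068.
Setting f'(k) = n+δ gives 0.44·0.6·k^(0.44−1) = 0.12, hence k_gold = (0.44·0.6/0.12)^(1/0.56) ≈ 4.0876.
y_gold = 0.6·4.0876^0.44 ≈ 1.1148, c_gold = y_gold − 0.12·k_gold ≈ 0.6243.
Gain: Δc = 0.6243 − 0.4068 ≈ 0.2175.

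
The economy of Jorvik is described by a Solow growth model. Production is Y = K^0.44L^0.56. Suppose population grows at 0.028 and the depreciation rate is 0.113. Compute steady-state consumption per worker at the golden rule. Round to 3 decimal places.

c_gold ≈ 1.369

Capital per worker breaks even when investment replaces (n + δ)·k; here n + δ = 0.141.
Setting f'(k) = n+δ gives 0.44·k^(0.44−1) = 0.141, hence k_gold = (0.44/0.141)^(1/0.56) ≈ 7.6306.
y_gold = 7.6306^0.44 ≈ 2.4453.
c_gold = y_gold − (n+δ)·k_gold = 2.4453 − 0.141·7.6306 ≈ 1.3693.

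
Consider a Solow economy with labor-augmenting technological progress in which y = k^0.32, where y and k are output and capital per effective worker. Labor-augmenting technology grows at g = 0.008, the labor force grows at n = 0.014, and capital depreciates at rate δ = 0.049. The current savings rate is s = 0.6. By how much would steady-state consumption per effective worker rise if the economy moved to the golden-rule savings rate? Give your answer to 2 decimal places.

Δc ≈ 0.29

Break-even investment rate: n + g + δ = 0.014 + 0.008 + 0.049 = 0.071.
Current steady state (s = 0.6): k* = (0.6/0.071)^(1/0.68) ≈ 23.0716, y* = 23.0716^0.32 ≈ 2.7301, c* = (1−0.6)·2.7301 ≈ 1.0921.
Golden rule sets MPK = n+g+δ: 0.32·k^(0.32−1) = 0.071, so k_gold = (0.32/0.071)^(1/0.68) ≈ 9.1539.
y_gold = 9.1539^0.32 ≈ 2.0310, c_gold = y_gold − 0.071·k_gold ≈ 1.3811.
Gain: Δc = 1.3811 − 1.0921 ≈ 0.2890.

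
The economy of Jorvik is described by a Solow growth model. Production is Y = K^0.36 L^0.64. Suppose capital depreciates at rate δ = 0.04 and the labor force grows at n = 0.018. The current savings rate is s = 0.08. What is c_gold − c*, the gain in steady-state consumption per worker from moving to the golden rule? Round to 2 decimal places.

Δc ≈ 0.68

Capital per worker breaks even when investment replaces (n + δ)·k; here n + δ = 0.058.
Current steady state (s = 0.08): k* = (0.08/0.058)^(1/0.64) ≈ 1.6528, y* = 1.6528^0.36 ≈ 1.1983, c* = (1−0.08)·1.1983 ≈ 1.1024.
Golden rule sets MPK = n+δ: 0.36·k^(0.36−1) = 0.058, so k_gold = (0.36/0.058)^(1/0.64) ≈ 17.3327.
y_gold = 17.3327^0.36 ≈ 2.7925, c_gold = y_gold − 0.058·k_gold ≈ 1.7872.
Gain: Δc = 1.7872 − 1.1024 ≈ 0.6848.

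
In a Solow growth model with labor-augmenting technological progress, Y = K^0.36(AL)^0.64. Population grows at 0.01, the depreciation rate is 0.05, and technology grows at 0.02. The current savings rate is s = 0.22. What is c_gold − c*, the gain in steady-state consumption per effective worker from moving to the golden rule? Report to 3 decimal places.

Capital per effective worker breaks even when investment replaces (n + g + δ)·k; here n + g + δ = 0.08.
Current steady state (s = 0.22): k* = (0.22/0.08)^(1/0.64) ≈ 4.8580, y* = 4.8580^0.36 ≈ 1.7665, c* = (1−0.22)·1.7665 ≈ 1.3779.
Golden rule sets MPK = n+g+δ: 0.36·k^(0.36−1) = 0.08, so k_gold = (0.36/0.08)^(1/0.64) ≈ 10.4868.
y_gold = 10.4868^0.36 ≈ 2.3304, c_gold = y_gold − 0.08·k_gold ≈ 1.4915.
Gain: Δc = 1.4915 − 1.3779 ≈ 0.1136.

Δc ≈ 0.114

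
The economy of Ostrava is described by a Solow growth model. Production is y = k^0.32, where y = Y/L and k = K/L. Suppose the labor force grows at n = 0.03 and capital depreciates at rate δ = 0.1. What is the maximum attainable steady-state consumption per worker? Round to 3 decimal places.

Break-even investment rate: n + δ = 0.03 + 0.1 = 0.13.
Setting f'(k) = n+δ gives 0.32·k^(0.32−1) = 0.13, hence k_gold = (0.32/0.13)^(1/0.68) ≈ 3.7610.
y_gold = 3.7610^0.32 ≈ 1.5279.
c_gold = y_gold − (n+δ)·k_gold = 1.5279 − 0.13·3.7610 ≈ 1.0390.

c_gold ≈ 1.039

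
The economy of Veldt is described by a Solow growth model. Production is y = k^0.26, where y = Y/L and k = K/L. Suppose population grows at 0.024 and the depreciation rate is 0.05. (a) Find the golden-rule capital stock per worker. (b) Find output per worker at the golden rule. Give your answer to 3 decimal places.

(a) k_gold ≈ 5.464; (b) y_gold ≈ 1.555

Break-even investment rate: n + δ = 0.024 + 0.05 = 0.074.
Setting f'(k) = n+δ gives 0.26·k^(0.26−1) = 0.074, hence k_gold = (0.26/0.074)^(1/0.74) ≈ 5.4637.
y_gold = 5.4637^0.26 ≈ 1.5551.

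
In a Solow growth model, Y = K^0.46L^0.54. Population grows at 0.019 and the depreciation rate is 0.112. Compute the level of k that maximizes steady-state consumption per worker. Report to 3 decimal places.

k_gold ≈ 10.237

n + δ = 0.019 + 0.112 = 0.131.
Maximizing c = f(k) − (n+δ)·k gives f'(k) = n+δ, i.e. 0.46·k^(0.46−1) = 0.131, so k_gold = (0.46/0.131)^(1/0.54) ≈ 10.2367.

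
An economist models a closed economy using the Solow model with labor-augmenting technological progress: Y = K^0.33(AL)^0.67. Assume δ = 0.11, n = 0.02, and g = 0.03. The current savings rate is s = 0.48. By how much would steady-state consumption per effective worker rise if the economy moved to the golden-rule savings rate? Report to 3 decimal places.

Δc ≈ 0.064

The effective depreciation rate is n + g + δ = 0.02 + 0.03 + 0.11 = 0.16.
Current steady state (s = 0.48): k* = (0.48/0.16)^(1/0.67) ≈ 5.1537, y* = 5.1537^0.33 ≈ 1.7179, c* = (1−0.48)·1.7179 ≈ 0.8933.
Maximizing c = f(k) − (n+g+δ)·k gives f'(k) = n+g+δ, i.e. 0.33·k^(0.33−1) = 0.16, so k_gold = (0.33/0.16)^(1/0.67) ≈ 2.9461.
y_gold = 2.9461^0.33 ≈ 1.4284, c_gold = y_gold − 0.16·k_gold ≈ 0.9570.
Gain: Δc = 0.9570 − 0.8933 ≈ 0.0637.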